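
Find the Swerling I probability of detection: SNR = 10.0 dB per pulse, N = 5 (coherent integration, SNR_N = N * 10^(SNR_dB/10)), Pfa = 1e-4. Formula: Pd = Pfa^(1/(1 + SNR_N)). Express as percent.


SNR_lin = 10^(10.0/10) = 10.0
SNR_N = 5 * 10.0 = 50.0
1/(1 + SNR_N) = 1/51.0 = 0.0196078
Pd = (1e-4)^0.0196078 = 0.83477
Pd = 83.5%

83.5%


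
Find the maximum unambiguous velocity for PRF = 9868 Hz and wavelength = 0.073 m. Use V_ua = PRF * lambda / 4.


V_ua = 9868 * 0.073 / 4 = 180.1 m/s

180.1 m/s


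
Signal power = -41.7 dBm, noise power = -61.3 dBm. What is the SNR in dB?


SNR = -41.7 - (-61.3) = 19.6 dB

19.6 dB


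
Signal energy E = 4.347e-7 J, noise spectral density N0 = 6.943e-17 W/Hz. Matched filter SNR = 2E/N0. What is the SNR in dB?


SNR_lin = 2 * 4.347e-7 / 6.943e-17 = 1.252e10
SNR_dB = 10*log10(1.252e10) = 101.0 dB

101.0 dB


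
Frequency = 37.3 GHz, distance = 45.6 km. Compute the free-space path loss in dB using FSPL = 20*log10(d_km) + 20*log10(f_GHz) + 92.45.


20*log10(45.6) = 33.18
20*log10(37.3) = 31.43
FSPL = 157.1 dB

157.1 dB


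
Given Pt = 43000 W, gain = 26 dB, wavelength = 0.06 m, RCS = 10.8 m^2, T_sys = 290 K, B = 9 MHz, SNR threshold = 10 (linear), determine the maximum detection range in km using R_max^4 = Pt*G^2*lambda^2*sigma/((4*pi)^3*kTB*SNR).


G_lin = 10^(26/10) = 398.107171
R^4 = 43000 * 398.107171^2 * 0.06^2 * 10.8 / ((4*pi)^3 * 1.38e-23 * 290 * 9000000.0 * 10)
R^4 = 3.7072e17 m^4
R_max = (3.7072e17)^(1/4) = 24675.2 m = 24.7 km

24.7 km


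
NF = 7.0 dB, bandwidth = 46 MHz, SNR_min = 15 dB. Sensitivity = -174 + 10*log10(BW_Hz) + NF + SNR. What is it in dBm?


10*log10(46000000.0) = 76.63
S = -174 + 76.63 + 7.0 + 15 = -75.4 dBm

-75.4 dBm


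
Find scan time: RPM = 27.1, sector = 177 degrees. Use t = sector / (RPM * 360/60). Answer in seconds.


t = 177 / (27.1 * 360) * 60 = 1.09 s

1.09 s


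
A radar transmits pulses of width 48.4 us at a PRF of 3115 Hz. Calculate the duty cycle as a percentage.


DC = 48.4e-6 * 3115 * 100 = 15.08%

15.08%


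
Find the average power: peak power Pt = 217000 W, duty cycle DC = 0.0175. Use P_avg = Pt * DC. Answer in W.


P_avg = 217000 * 0.0175 = 3797.5 W

3797.5 W


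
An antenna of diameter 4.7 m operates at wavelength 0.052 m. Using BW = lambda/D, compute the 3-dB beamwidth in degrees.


BW_rad = 0.052 / 4.7 = 0.011064
BW_deg = 0.63 degrees

0.63 degrees


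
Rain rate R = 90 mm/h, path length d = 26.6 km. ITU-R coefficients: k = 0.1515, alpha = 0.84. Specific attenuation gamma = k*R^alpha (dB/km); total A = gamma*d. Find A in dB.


gamma = 0.1515 * 90^0.84 = 6.637069 dB/km
A = 6.637069 * 26.6 = 176.55 dB

176.55 dB


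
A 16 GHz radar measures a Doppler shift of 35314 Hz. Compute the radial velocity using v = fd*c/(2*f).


v = 35314 * 3e8 / (2 * 16000000000.0) = 331.1 m/s

331.1 m/s


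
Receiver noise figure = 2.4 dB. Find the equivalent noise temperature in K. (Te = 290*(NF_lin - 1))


NF_lin = 10^(2.4/10) = 1.737801
Te = 290 * (1.737801 - 1) = 214.0 K

214.0 K


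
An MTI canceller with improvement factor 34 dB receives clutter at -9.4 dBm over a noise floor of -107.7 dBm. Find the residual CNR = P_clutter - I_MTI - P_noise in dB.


CNR = -9.4 - 34 - (-107.7) = 64.3 dB

64.3 dB


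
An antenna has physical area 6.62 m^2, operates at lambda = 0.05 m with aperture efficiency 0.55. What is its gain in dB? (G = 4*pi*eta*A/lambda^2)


G_linear = 4*pi*0.55*6.62/0.05^2 = 18301.66
G_dB = 10*log10(18301.66) = 42.6 dB

42.6 dB


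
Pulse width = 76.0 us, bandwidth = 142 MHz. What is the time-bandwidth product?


TBP = 76.0 * 142 = 10792.0

10792.0


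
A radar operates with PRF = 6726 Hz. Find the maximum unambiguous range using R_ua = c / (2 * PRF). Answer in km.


R_ua = 3e8 / (2 * 6726) = 22301.5 m = 22.3 km

22.3 km


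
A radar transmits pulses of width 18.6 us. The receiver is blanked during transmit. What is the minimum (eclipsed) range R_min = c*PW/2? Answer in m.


R_min = 3e8 * 18.6e-6 / 2 = 2790.0 m

2790.0 m


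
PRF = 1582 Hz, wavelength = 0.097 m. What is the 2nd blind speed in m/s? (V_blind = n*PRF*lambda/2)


V_blind = 2 * 1582 * 0.097 / 2 = 153.5 m/s

153.5 m/s


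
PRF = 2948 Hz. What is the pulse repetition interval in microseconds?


PRI = 1/2948 = 0.000339213 s = 339.2 us

339.2 us


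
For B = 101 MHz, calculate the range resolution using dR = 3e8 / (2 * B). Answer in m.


dR = 3e8 / (2 * 101000000.0) = 1.49 m

1.49 m


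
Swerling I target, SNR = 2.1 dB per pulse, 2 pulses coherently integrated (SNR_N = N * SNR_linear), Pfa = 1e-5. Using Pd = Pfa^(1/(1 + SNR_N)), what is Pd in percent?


SNR_lin = 10^(2.1/10) = 1.62181
SNR_N = 2 * 1.62181 = 3.24362
1/(1 + SNR_N) = 1/4.24362 = 0.2356479
Pd = (1e-5)^0.2356479 = 0.06634
Pd = 6.6%

6.6%


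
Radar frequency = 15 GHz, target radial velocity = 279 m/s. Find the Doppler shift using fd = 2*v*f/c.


fd = 2 * 279 * 15000000000.0 / 3e8 = 27900.0 Hz

27900.0 Hz


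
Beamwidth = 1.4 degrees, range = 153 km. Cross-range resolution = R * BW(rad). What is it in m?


BW_rad = 0.02443461
CR = 153000 * 0.02443461 = 3738.5 m

3738.5 m


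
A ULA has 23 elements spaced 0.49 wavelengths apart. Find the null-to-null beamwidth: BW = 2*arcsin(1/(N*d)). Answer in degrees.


1/(N*d) = 1/(23*0.49) = 0.088731
BW = 2*arcsin(0.088731) = 10.2 degrees

10.2 degrees


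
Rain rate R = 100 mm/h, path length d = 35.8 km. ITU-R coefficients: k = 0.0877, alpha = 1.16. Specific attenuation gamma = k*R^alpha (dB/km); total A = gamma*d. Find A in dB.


gamma = 0.0877 * 100^1.16 = 18.323127 dB/km
A = 18.323127 * 35.8 = 655.97 dB

655.97 dB


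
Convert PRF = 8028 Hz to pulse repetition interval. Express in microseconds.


PRI = 1/8028 = 0.000124564 s = 124.6 us

124.6 us


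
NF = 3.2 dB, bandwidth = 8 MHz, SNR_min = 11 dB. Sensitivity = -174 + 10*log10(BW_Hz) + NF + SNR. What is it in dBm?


10*log10(8000000.0) = 69.03
S = -174 + 69.03 + 3.2 + 11 = -90.8 dBm

-90.8 dBm


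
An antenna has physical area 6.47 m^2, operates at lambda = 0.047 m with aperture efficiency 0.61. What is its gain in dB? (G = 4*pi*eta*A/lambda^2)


G_linear = 4*pi*0.61*6.47/0.047^2 = 22451.65
G_dB = 10*log10(22451.65) = 43.5 dB

43.5 dB


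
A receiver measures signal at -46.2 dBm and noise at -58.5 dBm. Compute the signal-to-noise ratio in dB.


SNR = -46.2 - (-58.5) = 12.3 dB

12.3 dB


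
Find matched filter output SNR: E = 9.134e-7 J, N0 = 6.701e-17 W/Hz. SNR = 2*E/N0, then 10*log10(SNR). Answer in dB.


SNR_lin = 2 * 9.134e-7 / 6.701e-17 = 2.726e10
SNR_dB = 10*log10(2.726e10) = 104.4 dB

104.4 dB


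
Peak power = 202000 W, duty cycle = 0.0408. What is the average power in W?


P_avg = 202000 * 0.0408 = 8241.6 W

8241.6 W


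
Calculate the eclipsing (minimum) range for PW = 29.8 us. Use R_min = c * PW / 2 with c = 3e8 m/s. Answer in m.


R_min = 3e8 * 29.8e-6 / 2 = 4470.0 m

4470.0 m


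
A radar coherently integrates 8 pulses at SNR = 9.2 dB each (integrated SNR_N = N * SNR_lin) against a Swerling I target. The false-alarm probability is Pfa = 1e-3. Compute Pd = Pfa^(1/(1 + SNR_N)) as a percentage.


SNR_lin = 10^(9.2/10) = 8.31764
SNR_N = 8 * 8.31764 = 66.54112
1/(1 + SNR_N) = 1/67.54112 = 0.0148058
Pd = (1e-3)^0.0148058 = 0.90278
Pd = 90.3%

90.3%


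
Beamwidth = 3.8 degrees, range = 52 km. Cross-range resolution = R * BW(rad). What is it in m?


BW_rad = 0.066322512
CR = 52000 * 0.066322512 = 3448.8 m

3448.8 m


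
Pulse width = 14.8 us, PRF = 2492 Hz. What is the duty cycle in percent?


DC = 14.8e-6 * 2492 * 100 = 3.69%

3.69%


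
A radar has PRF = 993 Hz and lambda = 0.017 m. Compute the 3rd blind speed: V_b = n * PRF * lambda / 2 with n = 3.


V_blind = 3 * 993 * 0.017 / 2 = 25.3 m/s

25.3 m/s


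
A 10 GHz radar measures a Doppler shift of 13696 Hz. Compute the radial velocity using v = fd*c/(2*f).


v = 13696 * 3e8 / (2 * 10000000000.0) = 205.4 m/s

205.4 m/s


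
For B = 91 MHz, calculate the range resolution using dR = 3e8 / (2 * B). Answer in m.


dR = 3e8 / (2 * 91000000.0) = 1.65 m

1.65 m


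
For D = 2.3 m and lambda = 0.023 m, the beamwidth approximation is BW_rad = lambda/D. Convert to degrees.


BW_rad = 0.023 / 2.3 = 0.01
BW_deg = 0.57 degrees

0.57 degrees


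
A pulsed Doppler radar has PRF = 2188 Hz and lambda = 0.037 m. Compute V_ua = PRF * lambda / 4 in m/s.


V_ua = 2188 * 0.037 / 4 = 20.2 m/s

20.2 m/s


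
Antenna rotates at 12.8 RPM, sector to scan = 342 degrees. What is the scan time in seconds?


t = 342 / (12.8 * 360) * 60 = 4.45 s

4.45 s


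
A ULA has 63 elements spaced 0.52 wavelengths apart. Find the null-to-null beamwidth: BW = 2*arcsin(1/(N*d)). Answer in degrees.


1/(N*d) = 1/(63*0.52) = 0.030525
BW = 2*arcsin(0.030525) = 3.5 degrees

3.5 degrees


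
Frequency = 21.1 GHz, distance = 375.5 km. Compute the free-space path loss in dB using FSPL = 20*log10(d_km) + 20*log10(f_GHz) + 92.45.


20*log10(375.5) = 51.49
20*log10(21.1) = 26.49
FSPL = 170.4 dB

170.4 dB


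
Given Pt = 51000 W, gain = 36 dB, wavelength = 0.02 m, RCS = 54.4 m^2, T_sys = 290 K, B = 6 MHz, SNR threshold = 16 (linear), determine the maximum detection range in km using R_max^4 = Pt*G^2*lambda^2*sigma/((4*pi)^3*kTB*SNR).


G_lin = 10^(36/10) = 3981.071706
R^4 = 51000 * 3981.071706^2 * 0.02^2 * 54.4 / ((4*pi)^3 * 1.38e-23 * 290 * 6000000.0 * 16)
R^4 = 2.30702e19 m^4
R_max = (2.30702e19)^(1/4) = 69304.7 m = 69.3 km

69.3 km


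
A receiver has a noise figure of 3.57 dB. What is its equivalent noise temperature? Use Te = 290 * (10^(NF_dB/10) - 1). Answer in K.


NF_lin = 10^(3.57/10) = 2.275097
Te = 290 * (2.275097 - 1) = 369.8 K

369.8 K


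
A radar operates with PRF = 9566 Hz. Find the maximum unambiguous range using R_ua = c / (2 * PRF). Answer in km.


R_ua = 3e8 / (2 * 9566) = 15680.5 m = 15.7 km

15.7 km


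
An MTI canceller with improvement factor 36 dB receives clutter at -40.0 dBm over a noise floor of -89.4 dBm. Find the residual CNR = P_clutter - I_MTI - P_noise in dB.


CNR = -40.0 - 36 - (-89.4) = 13.4 dB

13.4 dB


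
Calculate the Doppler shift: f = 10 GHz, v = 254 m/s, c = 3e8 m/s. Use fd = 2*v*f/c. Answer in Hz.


fd = 2 * 254 * 10000000000.0 / 3e8 = 16933.3 Hz

16933.3 Hz


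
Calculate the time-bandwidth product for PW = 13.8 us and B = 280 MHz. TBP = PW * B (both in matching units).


TBP = 13.8 * 280 = 3864.0

3864.0


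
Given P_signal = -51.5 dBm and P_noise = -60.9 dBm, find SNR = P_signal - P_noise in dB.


SNR = -51.5 - (-60.9) = 9.4 dB

9.4 dB


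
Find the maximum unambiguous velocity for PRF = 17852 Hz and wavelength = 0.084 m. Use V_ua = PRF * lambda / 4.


V_ua = 17852 * 0.084 / 4 = 374.9 m/s

374.9 m/s


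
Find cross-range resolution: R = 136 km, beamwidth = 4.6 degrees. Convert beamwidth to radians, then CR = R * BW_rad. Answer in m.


BW_rad = 0.080285146
CR = 136000 * 0.080285146 = 10918.8 m

10918.8 m


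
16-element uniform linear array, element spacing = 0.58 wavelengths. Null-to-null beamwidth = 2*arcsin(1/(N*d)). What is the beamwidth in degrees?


1/(N*d) = 1/(16*0.58) = 0.107759
BW = 2*arcsin(0.107759) = 12.4 degrees

12.4 degrees


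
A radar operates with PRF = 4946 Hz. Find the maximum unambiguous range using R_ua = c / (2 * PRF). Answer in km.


R_ua = 3e8 / (2 * 4946) = 30327.5 m = 30.3 km

30.3 km


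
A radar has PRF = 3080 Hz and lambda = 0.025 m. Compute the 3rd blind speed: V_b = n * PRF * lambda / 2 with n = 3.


V_blind = 3 * 3080 * 0.025 / 2 = 115.5 m/s

115.5 m/s


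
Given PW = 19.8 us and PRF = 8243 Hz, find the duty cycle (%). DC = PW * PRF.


DC = 19.8e-6 * 8243 * 100 = 16.32%

16.32%


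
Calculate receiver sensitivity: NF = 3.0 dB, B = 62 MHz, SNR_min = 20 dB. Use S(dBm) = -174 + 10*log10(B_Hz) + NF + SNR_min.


10*log10(62000000.0) = 77.92
S = -174 + 77.92 + 3.0 + 20 = -73.1 dBm

-73.1 dBm


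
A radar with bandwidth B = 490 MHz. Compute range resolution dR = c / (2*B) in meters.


dR = 3e8 / (2 * 490000000.0) = 0.31 m

0.31 m


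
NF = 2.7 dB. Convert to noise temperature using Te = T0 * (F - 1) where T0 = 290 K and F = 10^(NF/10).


NF_lin = 10^(2.7/10) = 1.862087
Te = 290 * (1.862087 - 1) = 250.0 K

250.0 K


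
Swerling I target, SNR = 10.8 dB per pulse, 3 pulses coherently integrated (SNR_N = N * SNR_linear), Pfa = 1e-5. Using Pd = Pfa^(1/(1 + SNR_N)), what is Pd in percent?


SNR_lin = 10^(10.8/10) = 12.02264
SNR_N = 3 * 12.02264 = 36.06792
1/(1 + SNR_N) = 1/37.06792 = 0.0269775
Pd = (1e-5)^0.0269775 = 0.73301
Pd = 73.3%

73.3%


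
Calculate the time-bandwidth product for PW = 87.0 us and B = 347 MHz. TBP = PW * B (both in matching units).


TBP = 87.0 * 347 = 30189.0

30189.0


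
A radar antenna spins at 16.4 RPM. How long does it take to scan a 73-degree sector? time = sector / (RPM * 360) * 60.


t = 73 / (16.4 * 360) * 60 = 0.74 s

0.74 s


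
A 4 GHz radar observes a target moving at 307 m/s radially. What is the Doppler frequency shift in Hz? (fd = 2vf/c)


fd = 2 * 307 * 4000000000.0 / 3e8 = 8186.7 Hz

8186.7 Hz


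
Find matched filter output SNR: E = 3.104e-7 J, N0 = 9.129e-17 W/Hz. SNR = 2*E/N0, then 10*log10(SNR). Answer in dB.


SNR_lin = 2 * 3.104e-7 / 9.129e-17 = 6.8e9
SNR_dB = 10*log10(6.8e9) = 98.3 dB

98.3 dB


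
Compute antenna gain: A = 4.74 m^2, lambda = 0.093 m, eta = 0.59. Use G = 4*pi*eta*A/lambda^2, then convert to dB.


G_linear = 4*pi*0.59*4.74/0.093^2 = 4063.26
G_dB = 10*log10(4063.26) = 36.1 dB

36.1 dB


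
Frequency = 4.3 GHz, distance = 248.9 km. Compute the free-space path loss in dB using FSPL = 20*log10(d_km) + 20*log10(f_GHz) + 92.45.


20*log10(248.9) = 47.92
20*log10(4.3) = 12.67
FSPL = 153.0 dB

153.0 dB


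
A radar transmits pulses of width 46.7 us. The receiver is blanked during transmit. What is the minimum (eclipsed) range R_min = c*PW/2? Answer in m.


R_min = 3e8 * 46.7e-6 / 2 = 7005.0 m

7005.0 m


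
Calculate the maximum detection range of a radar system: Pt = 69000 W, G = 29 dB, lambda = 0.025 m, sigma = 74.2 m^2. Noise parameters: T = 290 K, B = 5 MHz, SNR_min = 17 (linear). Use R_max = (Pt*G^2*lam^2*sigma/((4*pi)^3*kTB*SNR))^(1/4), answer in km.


G_lin = 10^(29/10) = 794.328235
R^4 = 69000 * 794.328235^2 * 0.025^2 * 74.2 / ((4*pi)^3 * 1.38e-23 * 290 * 5000000.0 * 17)
R^4 = 2.99094e18 m^4
R_max = (2.99094e18)^(1/4) = 41586.5 m = 41.6 km

41.6 km


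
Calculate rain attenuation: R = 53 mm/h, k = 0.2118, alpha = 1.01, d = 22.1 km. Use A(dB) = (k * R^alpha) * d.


gamma = 0.2118 * 53^1.01 = 11.680047 dB/km
A = 11.680047 * 22.1 = 258.13 dB

258.13 dB


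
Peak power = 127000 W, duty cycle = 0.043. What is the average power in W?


P_avg = 127000 * 0.043 = 5461.0 W

5461.0 W


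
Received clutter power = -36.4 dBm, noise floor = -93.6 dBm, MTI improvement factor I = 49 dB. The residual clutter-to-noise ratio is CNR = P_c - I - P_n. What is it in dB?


CNR = -36.4 - 49 - (-93.6) = 8.2 dB

8.2 dB


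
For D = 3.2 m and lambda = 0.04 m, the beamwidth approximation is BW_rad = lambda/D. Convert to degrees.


BW_rad = 0.04 / 3.2 = 0.0125
BW_deg = 0.72 degrees

0.72 degrees


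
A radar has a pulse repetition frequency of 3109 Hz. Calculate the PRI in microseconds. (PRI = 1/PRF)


PRI = 1/3109 = 0.0003216468 s = 321.6 us

321.6 us


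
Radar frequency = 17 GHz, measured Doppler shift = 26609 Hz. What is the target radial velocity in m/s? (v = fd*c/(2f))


v = 26609 * 3e8 / (2 * 17000000000.0) = 234.8 m/s

234.8 m/s


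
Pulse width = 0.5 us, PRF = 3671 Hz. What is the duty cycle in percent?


DC = 0.5e-6 * 3671 * 100 = 0.18%

0.18%


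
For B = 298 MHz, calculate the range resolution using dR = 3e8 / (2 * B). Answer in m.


dR = 3e8 / (2 * 298000000.0) = 0.5 m

0.5 m


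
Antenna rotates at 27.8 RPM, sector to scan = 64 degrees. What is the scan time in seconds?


t = 64 / (27.8 * 360) * 60 = 0.38 s

0.38 s


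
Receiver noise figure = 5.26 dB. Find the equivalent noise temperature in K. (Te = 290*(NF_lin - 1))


NF_lin = 10^(5.26/10) = 3.357376
Te = 290 * (3.357376 - 1) = 683.6 K

683.6 K


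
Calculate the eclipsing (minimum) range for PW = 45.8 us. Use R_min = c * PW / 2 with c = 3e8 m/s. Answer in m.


R_min = 3e8 * 45.8e-6 / 2 = 6870.0 m

6870.0 m


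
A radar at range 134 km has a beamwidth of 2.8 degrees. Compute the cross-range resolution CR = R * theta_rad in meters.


BW_rad = 0.048869219
CR = 134000 * 0.048869219 = 6548.5 m

6548.5 m


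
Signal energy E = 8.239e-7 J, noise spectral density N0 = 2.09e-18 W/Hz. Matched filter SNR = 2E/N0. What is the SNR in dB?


SNR_lin = 2 * 8.239e-7 / 2.09e-18 = 7.884e11
SNR_dB = 10*log10(7.884e11) = 119.0 dB

119.0 dB


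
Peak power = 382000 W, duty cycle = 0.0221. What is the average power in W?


P_avg = 382000 * 0.0221 = 8442.2 W

8442.2 W


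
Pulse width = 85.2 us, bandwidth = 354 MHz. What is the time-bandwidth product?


TBP = 85.2 * 354 = 30160.8

30160.8


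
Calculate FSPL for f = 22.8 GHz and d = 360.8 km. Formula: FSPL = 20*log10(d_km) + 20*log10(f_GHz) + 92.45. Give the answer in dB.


20*log10(360.8) = 51.15
20*log10(22.8) = 27.16
FSPL = 170.8 dB

170.8 dB


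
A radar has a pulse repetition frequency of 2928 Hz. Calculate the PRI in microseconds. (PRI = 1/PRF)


PRI = 1/2928 = 0.0003415301 s = 341.5 us

341.5 us


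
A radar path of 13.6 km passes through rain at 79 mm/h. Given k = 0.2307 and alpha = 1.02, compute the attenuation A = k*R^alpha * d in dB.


gamma = 0.2307 * 79^1.02 = 19.889654 dB/km
A = 19.889654 * 13.6 = 270.5 dB

270.5 dB


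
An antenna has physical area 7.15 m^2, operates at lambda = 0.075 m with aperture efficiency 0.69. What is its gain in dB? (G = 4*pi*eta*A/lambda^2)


G_linear = 4*pi*0.69*7.15/0.075^2 = 11021.54
G_dB = 10*log10(11021.54) = 40.4 dB

40.4 dB


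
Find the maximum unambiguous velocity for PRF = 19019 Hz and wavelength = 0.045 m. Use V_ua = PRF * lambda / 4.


V_ua = 19019 * 0.045 / 4 = 214.0 m/s

214.0 m/s


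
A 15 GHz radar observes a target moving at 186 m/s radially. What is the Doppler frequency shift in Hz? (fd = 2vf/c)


fd = 2 * 186 * 15000000000.0 / 3e8 = 18600.0 Hz

18600.0 Hz


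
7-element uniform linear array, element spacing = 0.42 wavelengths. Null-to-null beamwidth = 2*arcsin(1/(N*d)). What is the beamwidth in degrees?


1/(N*d) = 1/(7*0.42) = 0.340136
BW = 2*arcsin(0.340136) = 39.8 degrees

39.8 degrees


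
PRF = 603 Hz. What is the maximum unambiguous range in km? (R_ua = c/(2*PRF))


R_ua = 3e8 / (2 * 603) = 248756.2 m = 248.8 km

248.8 km


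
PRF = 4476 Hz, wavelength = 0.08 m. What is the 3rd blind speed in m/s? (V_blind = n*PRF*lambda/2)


V_blind = 3 * 4476 * 0.08 / 2 = 537.1 m/s

537.1 m/s


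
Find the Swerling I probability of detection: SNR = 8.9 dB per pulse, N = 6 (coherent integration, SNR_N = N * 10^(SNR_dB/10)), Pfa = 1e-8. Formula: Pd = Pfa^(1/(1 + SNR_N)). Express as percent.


SNR_lin = 10^(8.9/10) = 7.76247
SNR_N = 6 * 7.76247 = 46.57482
1/(1 + SNR_N) = 1/47.57482 = 0.0210195
Pd = (1e-8)^0.0210195 = 0.67896
Pd = 67.9%

67.9%


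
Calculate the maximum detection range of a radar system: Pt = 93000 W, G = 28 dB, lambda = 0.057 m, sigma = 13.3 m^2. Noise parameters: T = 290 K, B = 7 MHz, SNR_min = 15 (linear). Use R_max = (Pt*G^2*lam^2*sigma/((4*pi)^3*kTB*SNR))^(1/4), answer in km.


G_lin = 10^(28/10) = 630.957344
R^4 = 93000 * 630.957344^2 * 0.057^2 * 13.3 / ((4*pi)^3 * 1.38e-23 * 290 * 7000000.0 * 15)
R^4 = 1.91862e18 m^4
R_max = (1.91862e18)^(1/4) = 37217.5 m = 37.2 km

37.2 km


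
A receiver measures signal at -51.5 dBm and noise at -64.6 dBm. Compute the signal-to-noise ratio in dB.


SNR = -51.5 - (-64.6) = 13.1 dB

13.1 dB


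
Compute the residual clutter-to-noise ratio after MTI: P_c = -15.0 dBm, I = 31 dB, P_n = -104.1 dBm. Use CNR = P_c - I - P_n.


CNR = -15.0 - 31 - (-104.1) = 58.1 dB

58.1 dB


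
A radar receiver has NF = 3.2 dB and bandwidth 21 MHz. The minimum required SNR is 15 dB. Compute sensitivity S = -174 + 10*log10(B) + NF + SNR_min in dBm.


10*log10(21000000.0) = 73.22
S = -174 + 73.22 + 3.2 + 15 = -82.6 dBm

-82.6 dBm


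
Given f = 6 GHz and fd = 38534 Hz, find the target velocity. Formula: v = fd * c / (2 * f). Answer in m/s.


v = 38534 * 3e8 / (2 * 6000000000.0) = 963.4 m/s

963.4 m/s


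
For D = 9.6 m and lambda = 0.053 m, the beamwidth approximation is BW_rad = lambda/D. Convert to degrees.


BW_rad = 0.053 / 9.6 = 0.005521
BW_deg = 0.32 degrees

0.32 degrees


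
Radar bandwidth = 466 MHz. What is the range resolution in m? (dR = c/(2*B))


dR = 3e8 / (2 * 466000000.0) = 0.32 m

0.32 m


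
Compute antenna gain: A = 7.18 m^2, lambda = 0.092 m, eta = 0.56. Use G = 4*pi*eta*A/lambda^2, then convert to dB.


G_linear = 4*pi*0.56*7.18/0.092^2 = 5969.62
G_dB = 10*log10(5969.62) = 37.8 dB

37.8 dB


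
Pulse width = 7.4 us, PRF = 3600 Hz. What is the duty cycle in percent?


DC = 7.4e-6 * 3600 * 100 = 2.66%

2.66%


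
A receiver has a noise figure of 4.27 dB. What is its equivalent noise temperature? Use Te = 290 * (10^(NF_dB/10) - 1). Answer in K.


NF_lin = 10^(4.27/10) = 2.673006
Te = 290 * (2.673006 - 1) = 485.2 K

485.2 K


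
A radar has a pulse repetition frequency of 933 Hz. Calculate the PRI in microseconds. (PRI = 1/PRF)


PRI = 1/933 = 0.0010718114 s = 1071.8 us

1071.8 us


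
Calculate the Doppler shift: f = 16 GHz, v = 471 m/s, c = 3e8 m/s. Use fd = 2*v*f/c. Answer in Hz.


fd = 2 * 471 * 16000000000.0 / 3e8 = 50240.0 Hz

50240.0 Hz


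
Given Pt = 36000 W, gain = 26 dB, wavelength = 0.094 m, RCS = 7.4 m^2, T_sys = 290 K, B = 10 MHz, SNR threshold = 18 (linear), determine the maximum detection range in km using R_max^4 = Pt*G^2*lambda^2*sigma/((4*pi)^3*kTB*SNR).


G_lin = 10^(26/10) = 398.107171
R^4 = 36000 * 398.107171^2 * 0.094^2 * 7.4 / ((4*pi)^3 * 1.38e-23 * 290 * 10000000.0 * 18)
R^4 = 2.60982e17 m^4
R_max = (2.60982e17)^(1/4) = 22602.3 m = 22.6 km

22.6 km


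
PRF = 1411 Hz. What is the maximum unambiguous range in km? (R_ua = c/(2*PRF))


R_ua = 3e8 / (2 * 1411) = 106307.6 m = 106.3 km

106.3 km


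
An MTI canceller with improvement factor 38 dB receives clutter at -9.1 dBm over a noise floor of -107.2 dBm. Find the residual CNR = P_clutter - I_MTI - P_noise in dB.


CNR = -9.1 - 38 - (-107.2) = 60.1 dB

60.1 dB


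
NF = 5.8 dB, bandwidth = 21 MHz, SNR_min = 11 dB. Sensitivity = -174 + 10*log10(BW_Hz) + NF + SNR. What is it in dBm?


10*log10(21000000.0) = 73.22
S = -174 + 73.22 + 5.8 + 11 = -84.0 dBm

-84.0 dBm


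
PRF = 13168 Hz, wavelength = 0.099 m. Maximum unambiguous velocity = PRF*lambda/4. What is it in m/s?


V_ua = 13168 * 0.099 / 4 = 325.9 m/s

325.9 m/s


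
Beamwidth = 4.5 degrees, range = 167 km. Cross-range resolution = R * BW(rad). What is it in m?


BW_rad = 0.078539816
CR = 167000 * 0.078539816 = 13116.1 m

13116.1 m


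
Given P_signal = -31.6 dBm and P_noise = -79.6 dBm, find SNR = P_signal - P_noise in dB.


SNR = -31.6 - (-79.6) = 48.0 dB

48.0 dB


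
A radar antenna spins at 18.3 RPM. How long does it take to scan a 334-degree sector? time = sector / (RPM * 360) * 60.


t = 334 / (18.3 * 360) * 60 = 3.04 s

3.04 s


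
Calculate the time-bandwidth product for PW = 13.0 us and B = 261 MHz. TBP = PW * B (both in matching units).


TBP = 13.0 * 261 = 3393.0

3393.0


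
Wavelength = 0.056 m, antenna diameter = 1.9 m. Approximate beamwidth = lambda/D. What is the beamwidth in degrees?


BW_rad = 0.056 / 1.9 = 0.029474
BW_deg = 1.69 degrees

1.69 degrees


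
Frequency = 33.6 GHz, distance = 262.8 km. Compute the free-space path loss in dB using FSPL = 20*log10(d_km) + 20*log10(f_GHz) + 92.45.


20*log10(262.8) = 48.39
20*log10(33.6) = 30.53
FSPL = 171.4 dB

171.4 dB


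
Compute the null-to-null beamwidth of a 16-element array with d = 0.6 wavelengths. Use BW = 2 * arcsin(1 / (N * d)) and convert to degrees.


1/(N*d) = 1/(16*0.6) = 0.104167
BW = 2*arcsin(0.104167) = 12.0 degrees

12.0 degrees


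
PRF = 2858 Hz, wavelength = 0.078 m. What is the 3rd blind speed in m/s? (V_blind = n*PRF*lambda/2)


V_blind = 3 * 2858 * 0.078 / 2 = 334.4 m/s

334.4 m/s


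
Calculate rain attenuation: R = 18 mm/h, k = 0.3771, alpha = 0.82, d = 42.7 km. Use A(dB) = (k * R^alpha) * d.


gamma = 0.3771 * 18^0.82 = 4.03441 dB/km
A = 4.03441 * 42.7 = 172.27 dB

172.27 dB


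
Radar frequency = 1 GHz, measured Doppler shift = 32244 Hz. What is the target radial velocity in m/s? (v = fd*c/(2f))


v = 32244 * 3e8 / (2 * 1000000000.0) = 4836.6 m/s

4836.6 m/s


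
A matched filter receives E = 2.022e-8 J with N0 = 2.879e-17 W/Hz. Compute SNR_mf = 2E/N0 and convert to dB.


SNR_lin = 2 * 2.022e-8 / 2.879e-17 = 1.405e9
SNR_dB = 10*log10(1.405e9) = 91.5 dB

91.5 dB


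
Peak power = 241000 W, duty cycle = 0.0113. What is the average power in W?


P_avg = 241000 * 0.0113 = 2723.3 W

2723.3 W


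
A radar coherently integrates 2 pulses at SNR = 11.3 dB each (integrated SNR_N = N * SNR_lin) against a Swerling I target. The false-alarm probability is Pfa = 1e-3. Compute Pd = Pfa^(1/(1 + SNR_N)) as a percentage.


SNR_lin = 10^(11.3/10) = 13.48963
SNR_N = 2 * 13.48963 = 26.97926
1/(1 + SNR_N) = 1/27.97926 = 0.0357408
Pd = (1e-3)^0.0357408 = 0.78123
Pd = 78.1%

78.1%


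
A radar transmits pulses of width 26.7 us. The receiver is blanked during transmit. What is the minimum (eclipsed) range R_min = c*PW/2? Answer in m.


R_min = 3e8 * 26.7e-6 / 2 = 4005.0 m

4005.0 m


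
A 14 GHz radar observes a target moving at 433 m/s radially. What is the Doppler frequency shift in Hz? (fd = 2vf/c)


fd = 2 * 433 * 14000000000.0 / 3e8 = 40413.3 Hz

40413.3 Hz


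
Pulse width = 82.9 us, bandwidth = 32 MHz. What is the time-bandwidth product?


TBP = 82.9 * 32 = 2652.8

2652.8


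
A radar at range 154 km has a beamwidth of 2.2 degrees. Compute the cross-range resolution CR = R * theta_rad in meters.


BW_rad = 0.038397244
CR = 154000 * 0.038397244 = 5913.2 m

5913.2 m


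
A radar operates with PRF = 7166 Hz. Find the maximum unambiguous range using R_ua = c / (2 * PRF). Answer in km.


R_ua = 3e8 / (2 * 7166) = 20932.2 m = 20.9 km

20.9 km


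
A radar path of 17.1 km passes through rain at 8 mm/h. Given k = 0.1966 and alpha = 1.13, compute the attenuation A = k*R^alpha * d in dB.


gamma = 0.1966 * 8^1.13 = 2.060987 dB/km
A = 2.060987 * 17.1 = 35.24 dB

35.24 dB


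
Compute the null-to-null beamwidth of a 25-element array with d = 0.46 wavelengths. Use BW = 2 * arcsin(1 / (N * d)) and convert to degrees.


1/(N*d) = 1/(25*0.46) = 0.086957
BW = 2*arcsin(0.086957) = 10.0 degrees

10.0 degrees


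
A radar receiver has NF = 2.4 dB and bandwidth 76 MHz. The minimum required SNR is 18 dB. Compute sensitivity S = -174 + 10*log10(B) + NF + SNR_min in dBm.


10*log10(76000000.0) = 78.81
S = -174 + 78.81 + 2.4 + 18 = -74.8 dBm

-74.8 dBm


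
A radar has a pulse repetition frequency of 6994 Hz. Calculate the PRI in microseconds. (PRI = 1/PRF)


PRI = 1/6994 = 0.0001429797 s = 143.0 us

143.0 us


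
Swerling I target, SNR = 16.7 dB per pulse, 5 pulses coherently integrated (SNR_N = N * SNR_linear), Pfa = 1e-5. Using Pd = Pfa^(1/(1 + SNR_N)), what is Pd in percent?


SNR_lin = 10^(16.7/10) = 46.77351
SNR_N = 5 * 46.77351 = 233.86755
1/(1 + SNR_N) = 1/234.86755 = 0.0042577
Pd = (1e-5)^0.0042577 = 0.95216
Pd = 95.2%

95.2%


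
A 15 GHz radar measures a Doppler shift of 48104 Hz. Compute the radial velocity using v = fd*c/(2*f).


v = 48104 * 3e8 / (2 * 15000000000.0) = 481.0 m/s

481.0 m/s


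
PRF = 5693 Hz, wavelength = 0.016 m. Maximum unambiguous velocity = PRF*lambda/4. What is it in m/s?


V_ua = 5693 * 0.016 / 4 = 22.8 m/s

22.8 m/s


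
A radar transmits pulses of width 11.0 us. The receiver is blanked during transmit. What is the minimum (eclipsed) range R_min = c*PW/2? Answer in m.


R_min = 3e8 * 11.0e-6 / 2 = 1650.0 m

1650.0 m


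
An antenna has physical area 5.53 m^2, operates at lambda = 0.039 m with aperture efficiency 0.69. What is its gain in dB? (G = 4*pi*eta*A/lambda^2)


G_linear = 4*pi*0.69*5.53/0.039^2 = 31524.98
G_dB = 10*log10(31524.98) = 45.0 dB

45.0 dB


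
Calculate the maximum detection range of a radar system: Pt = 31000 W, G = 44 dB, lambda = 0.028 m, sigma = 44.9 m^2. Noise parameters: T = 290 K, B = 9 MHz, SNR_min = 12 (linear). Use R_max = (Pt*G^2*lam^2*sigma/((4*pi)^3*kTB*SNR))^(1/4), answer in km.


G_lin = 10^(44/10) = 25118.864315
R^4 = 31000 * 25118.864315^2 * 0.028^2 * 44.9 / ((4*pi)^3 * 1.38e-23 * 290 * 9000000.0 * 12)
R^4 = 8.02775e20 m^4
R_max = (8.02775e20)^(1/4) = 168324.9 m = 168.3 km

168.3 km


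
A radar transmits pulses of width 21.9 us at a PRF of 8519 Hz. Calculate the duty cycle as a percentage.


DC = 21.9e-6 * 8519 * 100 = 18.66%

18.66%


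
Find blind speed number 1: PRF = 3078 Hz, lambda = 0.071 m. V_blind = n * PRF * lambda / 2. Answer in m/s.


V_blind = 1 * 3078 * 0.071 / 2 = 109.3 m/s

109.3 m/s


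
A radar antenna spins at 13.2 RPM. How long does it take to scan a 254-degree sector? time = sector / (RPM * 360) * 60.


t = 254 / (13.2 * 360) * 60 = 3.21 s

3.21 s


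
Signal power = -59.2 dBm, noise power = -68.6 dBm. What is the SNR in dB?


SNR = -59.2 - (-68.6) = 9.4 dB

9.4 dB


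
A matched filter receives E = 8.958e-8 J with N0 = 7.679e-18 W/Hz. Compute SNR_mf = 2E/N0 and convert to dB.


SNR_lin = 2 * 8.958e-8 / 7.679e-18 = 2.333e10
SNR_dB = 10*log10(2.333e10) = 103.7 dB

103.7 dB


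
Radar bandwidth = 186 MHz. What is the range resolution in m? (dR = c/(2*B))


dR = 3e8 / (2 * 186000000.0) = 0.81 m

0.81 m


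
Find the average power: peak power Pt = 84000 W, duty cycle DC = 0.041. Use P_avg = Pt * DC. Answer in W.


P_avg = 84000 * 0.041 = 3444.0 W

3444.0 W


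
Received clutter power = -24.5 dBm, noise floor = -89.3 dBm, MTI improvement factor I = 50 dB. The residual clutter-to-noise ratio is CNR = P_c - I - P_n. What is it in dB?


CNR = -24.5 - 50 - (-89.3) = 14.8 dB

14.8 dB


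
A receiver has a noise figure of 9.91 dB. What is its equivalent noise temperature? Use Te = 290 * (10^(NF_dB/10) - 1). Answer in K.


NF_lin = 10^(9.91/10) = 9.7949
Te = 290 * (9.7949 - 1) = 2550.5 K

2550.5 K


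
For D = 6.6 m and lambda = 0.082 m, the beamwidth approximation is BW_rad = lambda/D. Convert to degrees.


BW_rad = 0.082 / 6.6 = 0.012424
BW_deg = 0.71 degrees

0.71 degrees


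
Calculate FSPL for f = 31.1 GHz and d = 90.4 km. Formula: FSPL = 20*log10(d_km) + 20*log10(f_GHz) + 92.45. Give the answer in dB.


20*log10(90.4) = 39.12
20*log10(31.1) = 29.86
FSPL = 161.4 dB

161.4 dB


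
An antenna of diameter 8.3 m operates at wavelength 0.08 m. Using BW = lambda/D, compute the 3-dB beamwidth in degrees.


BW_rad = 0.08 / 8.3 = 0.009639
BW_deg = 0.55 degrees

0.55 degrees


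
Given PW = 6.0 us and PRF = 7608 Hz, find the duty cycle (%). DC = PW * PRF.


DC = 6.0e-6 * 7608 * 100 = 4.56%

4.56%


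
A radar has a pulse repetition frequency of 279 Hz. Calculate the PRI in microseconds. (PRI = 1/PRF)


PRI = 1/279 = 0.0035842294 s = 3584.2 us

3584.2 us


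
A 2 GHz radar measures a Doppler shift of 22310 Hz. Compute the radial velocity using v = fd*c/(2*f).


v = 22310 * 3e8 / (2 * 2000000000.0) = 1673.3 m/s

1673.3 m/s


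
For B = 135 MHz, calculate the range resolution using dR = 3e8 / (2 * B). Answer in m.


dR = 3e8 / (2 * 135000000.0) = 1.11 m

1.11 m


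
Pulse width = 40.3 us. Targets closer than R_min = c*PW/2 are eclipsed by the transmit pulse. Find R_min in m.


R_min = 3e8 * 40.3e-6 / 2 = 6045.0 m

6045.0 m


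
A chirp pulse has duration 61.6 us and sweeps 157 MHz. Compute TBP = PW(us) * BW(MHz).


TBP = 61.6 * 157 = 9671.2

9671.2


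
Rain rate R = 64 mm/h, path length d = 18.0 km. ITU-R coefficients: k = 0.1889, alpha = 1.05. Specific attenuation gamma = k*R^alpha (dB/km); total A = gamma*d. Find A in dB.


gamma = 0.1889 * 64^1.05 = 14.884043 dB/km
A = 14.884043 * 18.0 = 267.91 dB

267.91 dB


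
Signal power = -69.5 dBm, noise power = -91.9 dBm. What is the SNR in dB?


SNR = -69.5 - (-91.9) = 22.4 dB

22.4 dB


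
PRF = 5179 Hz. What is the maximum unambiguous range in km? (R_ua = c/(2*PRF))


R_ua = 3e8 / (2 * 5179) = 28963.1 m = 29.0 km

29.0 km


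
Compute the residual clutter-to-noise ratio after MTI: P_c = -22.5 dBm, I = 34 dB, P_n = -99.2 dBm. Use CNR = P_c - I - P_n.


CNR = -22.5 - 34 - (-99.2) = 42.7 dB

42.7 dB


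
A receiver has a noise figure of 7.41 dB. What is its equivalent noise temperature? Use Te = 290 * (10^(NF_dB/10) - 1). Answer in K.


NF_lin = 10^(7.41/10) = 5.508077
Te = 290 * (5.508077 - 1) = 1307.3 K

1307.3 K


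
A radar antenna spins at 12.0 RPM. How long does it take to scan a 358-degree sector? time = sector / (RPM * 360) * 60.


t = 358 / (12.0 * 360) * 60 = 4.97 s

4.97 s


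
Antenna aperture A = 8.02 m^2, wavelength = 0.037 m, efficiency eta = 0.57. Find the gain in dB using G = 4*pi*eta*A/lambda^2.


G_linear = 4*pi*0.57*8.02/0.037^2 = 41961.95
G_dB = 10*log10(41961.95) = 46.2 dB

46.2 dB


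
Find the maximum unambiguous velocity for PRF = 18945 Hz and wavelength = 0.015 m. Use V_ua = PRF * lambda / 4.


V_ua = 18945 * 0.015 / 4 = 71.0 m/s

71.0 m/s


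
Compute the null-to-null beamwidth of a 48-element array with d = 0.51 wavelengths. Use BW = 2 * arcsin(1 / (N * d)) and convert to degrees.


1/(N*d) = 1/(48*0.51) = 0.04085
BW = 2*arcsin(0.04085) = 4.7 degrees

4.7 degrees


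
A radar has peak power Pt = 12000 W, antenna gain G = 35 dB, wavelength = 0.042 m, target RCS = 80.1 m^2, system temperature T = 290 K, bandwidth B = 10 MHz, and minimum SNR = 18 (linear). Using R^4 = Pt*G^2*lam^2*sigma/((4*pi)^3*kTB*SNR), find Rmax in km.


G_lin = 10^(35/10) = 3162.27766
R^4 = 12000 * 3162.27766^2 * 0.042^2 * 80.1 / ((4*pi)^3 * 1.38e-23 * 290 * 10000000.0 * 18)
R^4 = 1.18613e19 m^4
R_max = (1.18613e19)^(1/4) = 58685.8 m = 58.7 km

58.7 km


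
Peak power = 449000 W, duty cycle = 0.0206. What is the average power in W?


P_avg = 449000 * 0.0206 = 9249.4 W

9249.4 W


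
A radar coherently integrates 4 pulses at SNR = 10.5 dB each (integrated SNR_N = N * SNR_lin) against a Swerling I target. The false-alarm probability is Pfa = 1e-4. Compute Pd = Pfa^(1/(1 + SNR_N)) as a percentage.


SNR_lin = 10^(10.5/10) = 11.22018
SNR_N = 4 * 11.22018 = 44.88072
1/(1 + SNR_N) = 1/45.88072 = 0.0217956
Pd = (1e-4)^0.0217956 = 0.81812
Pd = 81.8%

81.8%


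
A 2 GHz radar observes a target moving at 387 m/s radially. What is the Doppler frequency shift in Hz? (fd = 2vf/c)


fd = 2 * 387 * 2000000000.0 / 3e8 = 5160.0 Hz

5160.0 Hz


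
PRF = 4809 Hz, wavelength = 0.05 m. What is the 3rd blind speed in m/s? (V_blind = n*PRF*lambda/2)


V_blind = 3 * 4809 * 0.05 / 2 = 360.7 m/s

360.7 m/s


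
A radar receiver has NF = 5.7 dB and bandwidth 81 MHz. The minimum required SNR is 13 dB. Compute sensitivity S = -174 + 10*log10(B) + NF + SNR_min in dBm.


10*log10(81000000.0) = 79.08
S = -174 + 79.08 + 5.7 + 13 = -76.2 dBm

-76.2 dBm


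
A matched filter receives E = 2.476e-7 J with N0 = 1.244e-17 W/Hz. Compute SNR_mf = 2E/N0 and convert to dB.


SNR_lin = 2 * 2.476e-7 / 1.244e-17 = 3.981e10
SNR_dB = 10*log10(3.981e10) = 106.0 dB

106.0 dB


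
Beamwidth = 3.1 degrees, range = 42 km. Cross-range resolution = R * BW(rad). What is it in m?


BW_rad = 0.054105207
CR = 42000 * 0.054105207 = 2272.4 m

2272.4 m


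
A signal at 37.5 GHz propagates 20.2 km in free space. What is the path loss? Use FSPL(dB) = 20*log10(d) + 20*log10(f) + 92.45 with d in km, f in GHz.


20*log10(20.2) = 26.11
20*log10(37.5) = 31.48
FSPL = 150.0 dB

150.0 dB


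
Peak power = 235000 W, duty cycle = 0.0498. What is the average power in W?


P_avg = 235000 * 0.0498 = 11703.0 W

11703.0 W


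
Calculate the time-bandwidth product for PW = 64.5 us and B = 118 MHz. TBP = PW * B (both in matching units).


TBP = 64.5 * 118 = 7611.0

7611.0


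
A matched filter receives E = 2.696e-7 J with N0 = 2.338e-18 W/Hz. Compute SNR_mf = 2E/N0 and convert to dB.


SNR_lin = 2 * 2.696e-7 / 2.338e-18 = 2.306e11
SNR_dB = 10*log10(2.306e11) = 113.6 dB

113.6 dB


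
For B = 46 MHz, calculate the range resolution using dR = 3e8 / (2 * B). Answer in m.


dR = 3e8 / (2 * 46000000.0) = 3.26 m

3.26 m


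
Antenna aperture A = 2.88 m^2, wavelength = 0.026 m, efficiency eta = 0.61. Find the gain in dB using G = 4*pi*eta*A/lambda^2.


G_linear = 4*pi*0.61*2.88/0.026^2 = 32657.69
G_dB = 10*log10(32657.69) = 45.1 dB

45.1 dB


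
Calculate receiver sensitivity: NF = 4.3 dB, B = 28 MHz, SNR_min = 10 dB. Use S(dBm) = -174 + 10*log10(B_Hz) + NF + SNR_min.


10*log10(28000000.0) = 74.47
S = -174 + 74.47 + 4.3 + 10 = -85.2 dBm

-85.2 dBm


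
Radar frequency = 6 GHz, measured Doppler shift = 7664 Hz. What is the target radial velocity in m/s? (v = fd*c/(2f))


v = 7664 * 3e8 / (2 * 6000000000.0) = 191.6 m/s

191.6 m/s


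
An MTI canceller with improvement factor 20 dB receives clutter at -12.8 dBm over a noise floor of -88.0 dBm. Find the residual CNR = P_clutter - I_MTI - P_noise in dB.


CNR = -12.8 - 20 - (-88.0) = 55.2 dB

55.2 dB


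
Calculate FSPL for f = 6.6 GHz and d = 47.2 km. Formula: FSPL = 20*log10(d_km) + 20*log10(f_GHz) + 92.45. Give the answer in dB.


20*log10(47.2) = 33.48
20*log10(6.6) = 16.39
FSPL = 142.3 dB

142.3 dB


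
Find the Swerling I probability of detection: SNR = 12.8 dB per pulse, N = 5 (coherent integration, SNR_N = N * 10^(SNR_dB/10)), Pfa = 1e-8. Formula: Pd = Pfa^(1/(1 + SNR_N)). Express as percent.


SNR_lin = 10^(12.8/10) = 19.05461
SNR_N = 5 * 19.05461 = 95.27305
1/(1 + SNR_N) = 1/96.27305 = 0.0103871
Pd = (1e-8)^0.0103871 = 0.82585
Pd = 82.6%

82.6%


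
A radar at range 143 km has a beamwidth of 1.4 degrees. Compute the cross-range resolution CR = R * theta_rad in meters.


BW_rad = 0.02443461
CR = 143000 * 0.02443461 = 3494.1 m

3494.1 m


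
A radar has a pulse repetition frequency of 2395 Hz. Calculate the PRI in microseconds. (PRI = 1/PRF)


PRI = 1/2395 = 0.0004175365 s = 417.5 us

417.5 us


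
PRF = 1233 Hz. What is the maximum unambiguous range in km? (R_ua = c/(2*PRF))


R_ua = 3e8 / (2 * 1233) = 121654.5 m = 121.7 km

121.7 km


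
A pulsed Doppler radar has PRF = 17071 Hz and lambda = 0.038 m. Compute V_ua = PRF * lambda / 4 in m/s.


V_ua = 17071 * 0.038 / 4 = 162.2 m/s

162.2 m/s


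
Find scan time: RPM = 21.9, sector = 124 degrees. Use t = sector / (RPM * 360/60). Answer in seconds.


t = 124 / (21.9 * 360) * 60 = 0.94 s

0.94 s


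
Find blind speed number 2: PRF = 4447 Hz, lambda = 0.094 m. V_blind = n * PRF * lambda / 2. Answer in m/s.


V_blind = 2 * 4447 * 0.094 / 2 = 418.0 m/s

418.0 m/s


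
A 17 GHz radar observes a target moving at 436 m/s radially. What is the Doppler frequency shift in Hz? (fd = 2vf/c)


fd = 2 * 436 * 17000000000.0 / 3e8 = 49413.3 Hz

49413.3 Hz


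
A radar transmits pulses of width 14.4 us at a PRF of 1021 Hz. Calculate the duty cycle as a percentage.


DC = 14.4e-6 * 1021 * 100 = 1.47%

1.47%


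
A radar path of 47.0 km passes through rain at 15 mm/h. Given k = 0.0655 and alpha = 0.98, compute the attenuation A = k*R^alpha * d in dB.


gamma = 0.0655 * 15^0.98 = 0.930702 dB/km
A = 0.930702 * 47.0 = 43.74 dB

43.74 dB
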